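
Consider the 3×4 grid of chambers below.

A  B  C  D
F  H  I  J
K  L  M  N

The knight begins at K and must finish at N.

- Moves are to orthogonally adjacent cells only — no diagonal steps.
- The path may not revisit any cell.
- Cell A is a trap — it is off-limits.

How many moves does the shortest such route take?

3

The Manhattan distance from K to N is |3−3| + |1−4| = 3, so at least 3 moves are needed.
A route of 3 moves achieves this: K → L → M → N.
Since 3 matches the lower bound, it is optimal.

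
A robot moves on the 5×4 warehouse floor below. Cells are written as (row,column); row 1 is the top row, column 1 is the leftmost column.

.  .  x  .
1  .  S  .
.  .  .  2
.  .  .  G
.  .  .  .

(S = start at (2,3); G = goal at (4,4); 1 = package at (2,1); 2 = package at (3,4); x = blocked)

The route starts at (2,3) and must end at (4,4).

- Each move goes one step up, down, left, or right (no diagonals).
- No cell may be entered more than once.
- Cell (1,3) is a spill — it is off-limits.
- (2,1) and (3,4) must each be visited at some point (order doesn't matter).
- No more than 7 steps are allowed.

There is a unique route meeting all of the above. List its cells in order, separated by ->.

The 7-move cap with required stops at (2,1), (3,4) leaves no slack for detours.
Route from (2,3): left 2 to (2,1), down 1 to (3,1), right 3 to (3,4), down 1 to (4,4) — 7 moves in all.
Check: all required cells visited; 7 ≤ 7 moves.

(2,3) -> (2,2) -> (2,1) -> (3,1) -> (3,2) -> (3,3) -> (3,4) -> (4,4)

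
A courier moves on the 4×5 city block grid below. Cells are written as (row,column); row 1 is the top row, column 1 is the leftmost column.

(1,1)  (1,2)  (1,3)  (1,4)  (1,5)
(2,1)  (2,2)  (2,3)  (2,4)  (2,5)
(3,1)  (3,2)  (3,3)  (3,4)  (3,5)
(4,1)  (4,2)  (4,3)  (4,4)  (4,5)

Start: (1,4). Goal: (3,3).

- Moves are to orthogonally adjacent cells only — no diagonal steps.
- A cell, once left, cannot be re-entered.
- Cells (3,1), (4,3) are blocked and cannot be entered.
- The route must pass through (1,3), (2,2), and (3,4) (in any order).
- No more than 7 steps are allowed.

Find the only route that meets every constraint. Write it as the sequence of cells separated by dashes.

(1,4) - (1,3) - (1,2) - (2,2) - (2,3) - (2,4) - (3,4) - (3,3)

The budget equals the shortest possible length, so every move has to be on a shortest route through the required cells.
Route from (1,4): 2× left (reaching (1,2)), down to (2,2), 2× right (reaching (2,4)), down to (3,4), left to (3,3) — 7 moves in all.
Check: all required cells visited; 7 ≤ 7 moves.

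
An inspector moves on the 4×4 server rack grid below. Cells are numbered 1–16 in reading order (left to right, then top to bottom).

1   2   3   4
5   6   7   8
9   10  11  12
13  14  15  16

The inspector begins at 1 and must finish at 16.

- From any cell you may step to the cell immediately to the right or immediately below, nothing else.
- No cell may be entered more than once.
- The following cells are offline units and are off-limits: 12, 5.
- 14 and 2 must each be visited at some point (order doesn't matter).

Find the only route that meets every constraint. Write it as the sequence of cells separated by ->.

1 -> 2 -> 6 -> 10 -> 14 -> 15 -> 16

Moves only go right or down, so the column and row indices never decrease.
Route from 1: right 1 to 2, down 3 to 14, right 2 to 16 — 6 moves in all.
Check: all required cells visited.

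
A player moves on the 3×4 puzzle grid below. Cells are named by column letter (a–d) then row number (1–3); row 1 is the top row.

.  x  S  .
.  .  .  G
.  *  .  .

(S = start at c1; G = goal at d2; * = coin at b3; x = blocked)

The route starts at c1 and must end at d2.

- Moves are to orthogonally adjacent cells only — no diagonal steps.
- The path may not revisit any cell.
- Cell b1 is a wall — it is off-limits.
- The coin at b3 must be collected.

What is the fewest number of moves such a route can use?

Any route passes through b3 somewhere between c1 and d2. Summing Manhattan distances along the two legs (c1 → b3 → d2) gives a lower bound of 3 + 3 = 6 moves.
A route of 6 moves achieves this: c1 → c2 → b2 → b3 → c3 → d3 → d2.
Since 6 matches the lower bound, it is optimal.

6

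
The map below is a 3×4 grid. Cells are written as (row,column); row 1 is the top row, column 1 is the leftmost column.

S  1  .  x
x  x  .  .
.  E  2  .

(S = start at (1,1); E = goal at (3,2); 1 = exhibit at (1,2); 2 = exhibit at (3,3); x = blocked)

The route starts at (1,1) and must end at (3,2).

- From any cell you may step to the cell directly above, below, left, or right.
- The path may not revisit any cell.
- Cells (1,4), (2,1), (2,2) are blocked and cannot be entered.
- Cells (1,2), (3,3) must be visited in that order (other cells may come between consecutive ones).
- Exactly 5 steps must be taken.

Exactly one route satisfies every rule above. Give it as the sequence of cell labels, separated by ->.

(1,1) -> (1,2) -> (1,3) -> (2,3) -> (3,3) -> (3,2)

The waypoints must appear in the order (1,2), (3,3), with no cell reused.
Route from (1,1): right 2 to (1,3), down 2 to (3,3), left 1 to (3,2) — 5 moves in all.
Check: order respected (1 at step 1, 2 at step 4); 5 moves as required.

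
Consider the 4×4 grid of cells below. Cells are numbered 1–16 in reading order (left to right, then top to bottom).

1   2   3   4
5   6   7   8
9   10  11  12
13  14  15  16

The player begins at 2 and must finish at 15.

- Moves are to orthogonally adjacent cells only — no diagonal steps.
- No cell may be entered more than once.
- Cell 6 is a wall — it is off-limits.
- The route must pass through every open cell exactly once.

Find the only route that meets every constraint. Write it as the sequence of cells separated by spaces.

Need to visit all 15 open cells exactly once, starting at 2 and ending at 15.
Cell 1 has only two open neighbours (5 and 2), so the path must pass straight through it: one of those is the cell it's entered from and the other is where it exits.
Route from 2: left 1 to 1, down 3 to 13, right 1 to 14, up 1 to 10, right 1 to 11, up 2 to 3, right 1 to 4, down 3 to 16, left 1 to 15 — 14 moves in all.
Check: all 15 open cells covered.

2 1 5 9 13 14 10 11 7 3 4 8 12 16 15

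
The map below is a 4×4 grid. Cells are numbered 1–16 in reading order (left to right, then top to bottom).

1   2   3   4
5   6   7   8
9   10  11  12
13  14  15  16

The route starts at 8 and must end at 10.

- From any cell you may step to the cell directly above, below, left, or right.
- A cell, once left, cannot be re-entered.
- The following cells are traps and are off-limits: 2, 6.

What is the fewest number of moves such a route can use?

3

The Manhattan distance from 8 to 10 is |2−3| + |4−2| = 3, so at least 3 moves are needed.
A route of 3 moves achieves this: 8 → 12 → 11 → 10.
Since 3 matches the lower bound, it is optimal.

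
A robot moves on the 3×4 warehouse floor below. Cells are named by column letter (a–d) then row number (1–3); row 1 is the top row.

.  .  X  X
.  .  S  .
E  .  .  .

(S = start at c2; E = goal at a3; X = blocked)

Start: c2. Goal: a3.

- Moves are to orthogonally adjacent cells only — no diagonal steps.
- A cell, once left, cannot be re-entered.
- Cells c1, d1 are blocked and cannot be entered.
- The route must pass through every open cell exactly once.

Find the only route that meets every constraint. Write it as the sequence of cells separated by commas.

c2, d2, d3, c3, b3, b2, b1, a1, a2, a3

Need to visit all 10 open cells exactly once, starting at c2 and ending at a3.
Cell b1 has only two open neighbours (b2 and a1), so the path must pass straight through it: one of those is the cell it's entered from and the other is where it exits.
Route from c2: right to d2, down to d3, 2× left (reaching b3), 2× up (reaching b1), left to a1, 2× down (reaching a3) — 9 moves in all.
Check: all 10 open cells covered.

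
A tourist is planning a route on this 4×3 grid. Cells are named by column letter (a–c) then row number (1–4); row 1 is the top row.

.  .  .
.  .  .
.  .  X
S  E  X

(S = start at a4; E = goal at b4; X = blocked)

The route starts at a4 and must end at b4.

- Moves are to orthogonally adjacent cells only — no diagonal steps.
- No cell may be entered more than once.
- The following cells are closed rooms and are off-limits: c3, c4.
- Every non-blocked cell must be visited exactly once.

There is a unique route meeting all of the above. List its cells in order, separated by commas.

Need to visit all 10 open cells exactly once, starting at a4 and ending at b4.
Cell c1 has only two open neighbours (c2 and b1), so the path must pass straight through it: one of those is the cell it's entered from and the other is where it exits.
Route from a4: 3× up (reaching a1), 2× right (reaching c1), down to c2, left to b2, 2× down (reaching b4) — 9 moves in all.
Check: all 10 open cells covered.

a4, a3, a2, a1, b1, c1, c2, b2, b3, b4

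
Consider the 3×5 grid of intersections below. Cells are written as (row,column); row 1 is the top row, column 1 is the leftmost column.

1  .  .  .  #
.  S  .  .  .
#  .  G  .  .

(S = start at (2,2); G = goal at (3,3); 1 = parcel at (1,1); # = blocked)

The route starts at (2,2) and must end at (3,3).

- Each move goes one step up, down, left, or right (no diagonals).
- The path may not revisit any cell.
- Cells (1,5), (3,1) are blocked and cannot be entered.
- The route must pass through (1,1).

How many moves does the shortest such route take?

Any route passes through (1,1) somewhere between (2,2) and (3,3). Summing Manhattan distances along the two legs ((2,2) → (1,1) → (3,3)) gives a lower bound of 2 + 4 = 6 moves.
A route of 6 moves achieves this: (2,2) → (2,1) → (1,1) → (1,2) → (1,3) → (2,3) → (3,3).
Since 6 matches the lower bound, it is optimal.

6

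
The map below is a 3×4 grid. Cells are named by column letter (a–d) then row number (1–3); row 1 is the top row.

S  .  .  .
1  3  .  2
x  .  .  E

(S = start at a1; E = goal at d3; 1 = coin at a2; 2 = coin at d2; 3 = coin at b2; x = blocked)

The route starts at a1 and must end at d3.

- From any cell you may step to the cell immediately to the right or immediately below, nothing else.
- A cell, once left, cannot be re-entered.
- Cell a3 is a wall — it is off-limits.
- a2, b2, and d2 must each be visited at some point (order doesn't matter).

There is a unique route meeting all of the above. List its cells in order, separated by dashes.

Moves only go right or down, so the column and row indices never decrease.
Route from a1: down 1 to a2, right 3 to d2, down 1 to d3 — 5 moves in all.
Check: all required cells visited.

a1 - a2 - b2 - c2 - d2 - d3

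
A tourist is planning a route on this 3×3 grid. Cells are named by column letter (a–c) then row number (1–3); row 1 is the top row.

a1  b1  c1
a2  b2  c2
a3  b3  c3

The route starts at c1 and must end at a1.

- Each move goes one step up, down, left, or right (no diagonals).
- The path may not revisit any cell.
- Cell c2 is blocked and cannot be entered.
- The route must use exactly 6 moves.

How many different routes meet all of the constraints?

1

Need simple routes of exactly 6 moves from c1 to a1 (Manhattan distance 2, so 2 moves are spent on a detour and 2 undoing it).
Enumerating: c1 b1 b2 b3 a3 a2 a1.
That gives 1 route.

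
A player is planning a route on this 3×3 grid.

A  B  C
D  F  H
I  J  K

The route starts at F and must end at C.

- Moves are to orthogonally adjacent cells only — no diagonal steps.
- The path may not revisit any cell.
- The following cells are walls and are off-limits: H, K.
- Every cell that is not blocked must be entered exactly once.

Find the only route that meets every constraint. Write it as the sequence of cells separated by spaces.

Need to visit all 7 open cells exactly once, starting at F and ending at C.
Cell A has only two open neighbours (D and B), so the path must pass straight through it: one of those is the cell it's entered from and the other is where it exits.
Route from F: down 1 to J, left 1 to I, up 2 to A, right 2 to C — 6 moves in all.
Check: all 7 open cells covered.

F J I D A B C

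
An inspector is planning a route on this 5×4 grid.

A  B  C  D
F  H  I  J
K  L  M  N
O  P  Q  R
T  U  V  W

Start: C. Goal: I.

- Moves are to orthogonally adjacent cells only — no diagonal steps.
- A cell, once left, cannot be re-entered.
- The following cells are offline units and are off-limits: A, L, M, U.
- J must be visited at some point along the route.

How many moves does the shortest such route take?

Any route passes through J somewhere between C and I. Summing Manhattan distances along the two legs (C → J → I) gives a lower bound of 2 + 1 = 3 moves.
A route of 3 moves achieves this: C → D → J → I.
Since 3 matches the lower bound, it is optimal.

3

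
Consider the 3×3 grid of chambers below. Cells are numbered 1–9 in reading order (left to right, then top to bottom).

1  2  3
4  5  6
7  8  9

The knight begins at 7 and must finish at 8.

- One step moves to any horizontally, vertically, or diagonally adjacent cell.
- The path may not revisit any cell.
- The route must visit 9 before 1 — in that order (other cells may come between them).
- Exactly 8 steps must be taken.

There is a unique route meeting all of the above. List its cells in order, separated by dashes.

The waypoints must appear in the order 9, 1, with no cell reused.
Route from 7: up-right 1 to 5, down-right 1 to 9, up 2 to 3, left 2 to 1, down 1 to 4, down-right 1 to 8 — 8 moves in all.
Check: order respected (9 at step 2, 1 at step 6); 8 moves as required.

7 - 5 - 9 - 6 - 3 - 2 - 1 - 4 - 8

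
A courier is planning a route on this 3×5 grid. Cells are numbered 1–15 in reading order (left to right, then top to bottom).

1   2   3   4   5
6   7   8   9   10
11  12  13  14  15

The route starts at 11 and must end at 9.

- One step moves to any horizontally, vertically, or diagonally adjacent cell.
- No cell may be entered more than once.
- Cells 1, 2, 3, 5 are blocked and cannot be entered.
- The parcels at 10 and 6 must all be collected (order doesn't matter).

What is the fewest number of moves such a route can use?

Any route passes through 10 and 6 in some order between 11 and 9. Summing Chebyshev distances along each leg and taking the cheapest ordering (11 → 6 → 10 → 9) gives a lower bound of 1 + 4 + 1 = 6 moves.
A route of 6 moves achieves this: 11 → 6 → 7 → 8 → 4 → 10 → 9.
Since 6 matches the lower bound, it is optimal.

6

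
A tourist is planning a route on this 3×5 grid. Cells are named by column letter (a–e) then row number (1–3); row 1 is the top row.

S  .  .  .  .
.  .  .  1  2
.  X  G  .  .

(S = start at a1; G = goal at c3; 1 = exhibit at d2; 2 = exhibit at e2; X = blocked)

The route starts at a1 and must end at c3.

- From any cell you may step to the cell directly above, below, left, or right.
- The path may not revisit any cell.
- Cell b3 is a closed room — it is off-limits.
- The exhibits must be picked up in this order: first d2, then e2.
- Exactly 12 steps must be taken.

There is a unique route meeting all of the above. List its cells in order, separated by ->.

a1 -> a2 -> b2 -> b1 -> c1 -> c2 -> d2 -> d1 -> e1 -> e2 -> e3 -> d3 -> c3

The waypoints must appear in the order d2, e2, with no cell reused.
Route from a1: down to a2, right to b2, up to b1, right to c1, down to c2, right to d2, up to d1, right to e1, 2× down (reaching e3), 2× left (reaching c3) — 12 moves in all.
Check: order respected (1 at step 6, 2 at step 9); 12 moves as required.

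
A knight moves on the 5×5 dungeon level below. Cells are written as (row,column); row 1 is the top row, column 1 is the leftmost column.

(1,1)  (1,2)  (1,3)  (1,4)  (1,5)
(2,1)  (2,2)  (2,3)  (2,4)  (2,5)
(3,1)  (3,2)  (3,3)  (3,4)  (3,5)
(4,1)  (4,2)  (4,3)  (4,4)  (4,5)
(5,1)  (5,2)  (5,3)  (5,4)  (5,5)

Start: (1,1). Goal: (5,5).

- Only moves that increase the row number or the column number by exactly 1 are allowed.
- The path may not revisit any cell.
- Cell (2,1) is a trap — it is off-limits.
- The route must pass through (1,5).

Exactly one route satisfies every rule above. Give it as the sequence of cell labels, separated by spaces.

Moves only go right or down, so the column and row indices never decrease.
Route from (1,1): 4× right (reaching (1,5)), 4× down (reaching (5,5)) — 8 moves in all.
Check: all required cells visited.

(1,1) (1,2) (1,3) (1,4) (1,5) (2,5) (3,5) (4,5) (5,5)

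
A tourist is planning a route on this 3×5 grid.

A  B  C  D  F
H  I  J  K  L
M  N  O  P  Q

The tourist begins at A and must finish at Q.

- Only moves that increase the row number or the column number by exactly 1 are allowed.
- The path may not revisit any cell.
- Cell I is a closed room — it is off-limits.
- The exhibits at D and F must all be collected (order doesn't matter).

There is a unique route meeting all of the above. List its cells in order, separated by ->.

A -> B -> C -> D -> F -> L -> Q

Moves only go right or down, so the column and row indices never decrease.
Route from A: 4× right (reaching F), 2× down (reaching Q) — 6 moves in all.
Check: all required cells visited.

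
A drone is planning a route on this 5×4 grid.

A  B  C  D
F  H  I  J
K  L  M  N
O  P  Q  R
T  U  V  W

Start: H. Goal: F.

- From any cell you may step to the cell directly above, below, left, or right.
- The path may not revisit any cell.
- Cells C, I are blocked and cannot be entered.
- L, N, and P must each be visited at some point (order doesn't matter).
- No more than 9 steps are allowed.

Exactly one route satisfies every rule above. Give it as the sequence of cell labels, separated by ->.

Any route must reach L, N, and P and still end at F within 9 moves, so the order of the required stops is forced.
Route from H: down 1 to L, right 2 to N, down 1 to R, left 3 to O, up 2 to F — 9 moves in all.
Check: all required cells visited; 9 ≤ 9 moves.

H -> L -> M -> N -> R -> Q -> P -> O -> K -> F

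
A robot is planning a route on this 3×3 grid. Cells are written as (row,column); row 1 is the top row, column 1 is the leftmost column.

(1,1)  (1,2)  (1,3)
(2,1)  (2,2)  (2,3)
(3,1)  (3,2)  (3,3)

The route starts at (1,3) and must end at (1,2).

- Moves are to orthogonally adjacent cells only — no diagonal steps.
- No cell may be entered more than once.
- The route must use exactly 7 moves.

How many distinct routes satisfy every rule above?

Need simple routes of exactly 7 moves from (1,3) to (1,2) (Manhattan distance 1, so 3 moves are spent on a detour and 3 undoing it).
Enumerating: (1,3) (2,3) (3,3) (3,2) (2,2) (2,1) (1,1) (1,2) | (1,3) (2,3) (3,3) (3,2) (3,1) (2,1) (1,1) (1,2) | (1,3) (2,3) (3,3) (3,2) (3,1) (2,1) (2,2) (1,2) | (1,3) (2,3) (2,2) (3,2) (3,1) (2,1) (1,1) (1,2).
That gives 4 routes.

4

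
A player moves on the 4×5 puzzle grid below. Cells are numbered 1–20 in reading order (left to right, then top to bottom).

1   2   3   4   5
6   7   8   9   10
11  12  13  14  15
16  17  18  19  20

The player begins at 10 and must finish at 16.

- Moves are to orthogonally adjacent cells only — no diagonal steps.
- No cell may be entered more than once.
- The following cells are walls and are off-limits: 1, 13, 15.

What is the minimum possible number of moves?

6

The Manhattan distance from 10 to 16 is |2−4| + |5−1| = 6, so at least 6 moves are needed.
A route of 6 moves achieves this: 10 → 9 → 14 → 19 → 18 → 17 → 16.
Since 6 matches the lower bound, it is optimal.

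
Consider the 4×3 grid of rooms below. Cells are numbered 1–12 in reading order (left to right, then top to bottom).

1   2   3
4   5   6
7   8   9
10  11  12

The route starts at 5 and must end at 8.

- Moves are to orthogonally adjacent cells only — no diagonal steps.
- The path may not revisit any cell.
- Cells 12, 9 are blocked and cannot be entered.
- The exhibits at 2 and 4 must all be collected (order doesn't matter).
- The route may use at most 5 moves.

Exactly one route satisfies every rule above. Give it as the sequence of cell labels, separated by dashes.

The 5-move cap with required stops at 2, 4 leaves no slack for detours.
Route from 5: up 1 to 2, left 1 to 1, down 2 to 7, right 1 to 8 — 5 moves in all.
Check: all required cells visited; 5 ≤ 5 moves.

5 - 2 - 1 - 4 - 7 - 8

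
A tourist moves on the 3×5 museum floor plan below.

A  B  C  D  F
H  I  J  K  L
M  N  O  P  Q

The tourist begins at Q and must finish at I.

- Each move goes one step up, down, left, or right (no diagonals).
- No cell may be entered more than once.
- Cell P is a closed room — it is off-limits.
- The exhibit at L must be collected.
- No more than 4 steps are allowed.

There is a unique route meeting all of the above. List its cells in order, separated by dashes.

The budget equals the shortest possible length, so every move has to be on a shortest route through the required cells.
Route from Q: up 1 to L, left 3 to I — 4 moves in all.
Check: all required cells visited; 4 ≤ 4 moves.

Q - L - K - J - I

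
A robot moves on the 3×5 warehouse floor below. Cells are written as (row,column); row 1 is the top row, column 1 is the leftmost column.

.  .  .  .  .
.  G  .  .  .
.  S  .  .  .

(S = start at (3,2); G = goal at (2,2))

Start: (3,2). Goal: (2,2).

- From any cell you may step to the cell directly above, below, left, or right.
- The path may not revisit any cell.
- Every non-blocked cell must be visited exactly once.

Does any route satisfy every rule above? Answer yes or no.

no

Colour the cells like a checkerboard: each orthogonal step flips colour, so a Hamiltonian route alternates colours. Here there are 8 cells of one colour and 7 of the other, with start on the opposite colour to the goal — the counts and endpoints can't be arranged into an alternating sequence of length 15, so no Hamiltonian route exists.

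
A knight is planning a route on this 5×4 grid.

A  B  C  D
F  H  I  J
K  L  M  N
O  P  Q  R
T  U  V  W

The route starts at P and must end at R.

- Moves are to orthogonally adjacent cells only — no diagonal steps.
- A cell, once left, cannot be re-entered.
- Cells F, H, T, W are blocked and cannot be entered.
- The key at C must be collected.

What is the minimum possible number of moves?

8

Any route passes through C somewhere between P and R. Summing Manhattan distances along the two legs (P → C → R) gives a lower bound of 4 + 4 = 8 moves.
A route of 8 moves achieves this: P → L → M → I → C → D → J → N → R.
Since 8 matches the lower bound, it is optimal.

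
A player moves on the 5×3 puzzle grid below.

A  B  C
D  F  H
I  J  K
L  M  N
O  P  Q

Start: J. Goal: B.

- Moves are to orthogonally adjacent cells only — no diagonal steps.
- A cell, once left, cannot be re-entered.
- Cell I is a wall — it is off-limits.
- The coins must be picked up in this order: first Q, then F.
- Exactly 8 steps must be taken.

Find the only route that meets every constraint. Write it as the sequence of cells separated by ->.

The waypoints must appear in the order Q, F, with no cell reused.
Route from J: 2× down (reaching P), right to Q, 3× up (reaching H), left to F, up to B — 8 moves in all.
Check: order respected (Q at step 3, F at step 7); 8 moves as required.

J -> M -> P -> Q -> N -> K -> H -> F -> B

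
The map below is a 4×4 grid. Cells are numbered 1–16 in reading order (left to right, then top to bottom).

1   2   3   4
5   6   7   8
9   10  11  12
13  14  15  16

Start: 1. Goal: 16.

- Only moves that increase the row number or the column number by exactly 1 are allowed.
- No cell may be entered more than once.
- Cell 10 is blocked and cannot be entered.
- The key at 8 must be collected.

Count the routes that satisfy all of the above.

4

A right/down-only route from 1 to 16 makes exactly 3 down-moves and 3 right-moves in some order.
With no other constraints that would be C(6,3) = 20 routes.
Split at 8 and multiply the segment counts (each segment already excludes blocked cells): 1→8: 4; 8→16: 1; product = 4.
That gives 4 routes.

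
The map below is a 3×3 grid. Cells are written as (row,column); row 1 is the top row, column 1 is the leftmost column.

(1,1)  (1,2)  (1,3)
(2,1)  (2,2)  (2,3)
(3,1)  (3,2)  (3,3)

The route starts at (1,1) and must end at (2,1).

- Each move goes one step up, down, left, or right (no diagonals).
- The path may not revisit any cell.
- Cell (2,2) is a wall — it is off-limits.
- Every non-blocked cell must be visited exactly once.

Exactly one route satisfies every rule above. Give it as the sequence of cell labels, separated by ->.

Need to visit all 8 open cells exactly once, starting at (1,1) and ending at (2,1).
Route from (1,1): right 2 to (1,3), down 2 to (3,3), left 2 to (3,1), up 1 to (2,1) — 7 moves in all.
Check: all 8 open cells covered.

(1,1) -> (1,2) -> (1,3) -> (2,3) -> (3,3) -> (3,2) -> (3,1) -> (2,1)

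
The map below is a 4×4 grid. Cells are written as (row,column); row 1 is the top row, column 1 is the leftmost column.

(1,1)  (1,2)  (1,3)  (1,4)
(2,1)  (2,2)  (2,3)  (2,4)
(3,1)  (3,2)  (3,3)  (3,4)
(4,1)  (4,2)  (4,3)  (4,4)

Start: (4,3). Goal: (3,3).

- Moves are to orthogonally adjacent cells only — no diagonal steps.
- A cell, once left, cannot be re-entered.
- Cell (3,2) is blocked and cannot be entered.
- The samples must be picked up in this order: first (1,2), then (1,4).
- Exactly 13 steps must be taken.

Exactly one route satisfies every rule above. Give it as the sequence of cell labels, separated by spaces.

(4,3) (4,2) (4,1) (3,1) (2,1) (1,1) (1,2) (2,2) (2,3) (1,3) (1,4) (2,4) (3,4) (3,3)

The waypoints must appear in the order (1,2), (1,4), with no cell reused.
Route from (4,3): left 2 to (4,1), up 3 to (1,1), right 1 to (1,2), down 1 to (2,2), right 1 to (2,3), up 1 to (1,3), right 1 to (1,4), down 2 to (3,4), left 1 to (3,3) — 13 moves in all.
Check: order respected ((1,2) at step 6, (1,4) at step 10); 13 moves as required.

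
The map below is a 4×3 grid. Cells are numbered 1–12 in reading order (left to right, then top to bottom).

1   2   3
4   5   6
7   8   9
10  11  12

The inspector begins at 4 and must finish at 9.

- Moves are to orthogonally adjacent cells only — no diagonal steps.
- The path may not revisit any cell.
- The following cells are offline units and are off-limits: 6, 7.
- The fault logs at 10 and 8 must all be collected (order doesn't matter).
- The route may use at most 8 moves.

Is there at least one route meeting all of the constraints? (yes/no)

no

10 must be visited but has only one open neighbour (11), and it is neither the start nor the goal — the route would have to enter and leave through 11, re-entering it.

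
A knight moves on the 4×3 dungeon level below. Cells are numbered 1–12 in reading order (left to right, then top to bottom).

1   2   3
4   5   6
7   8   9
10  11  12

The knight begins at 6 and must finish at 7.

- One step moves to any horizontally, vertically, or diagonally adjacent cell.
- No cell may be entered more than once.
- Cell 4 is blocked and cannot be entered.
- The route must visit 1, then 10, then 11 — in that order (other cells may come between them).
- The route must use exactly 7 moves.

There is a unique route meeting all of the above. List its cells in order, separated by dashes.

The waypoints must appear in the order 1, 10, 11, with no cell reused.
Route from 6: up-left to 2, left to 1, down-right to 5, down to 8, down-left to 10, right to 11, up-left to 7 — 7 moves in all.
Check: order respected (1 at step 2, 10 at step 5, 11 at step 6); 7 moves as required.

6 - 2 - 1 - 5 - 8 - 10 - 11 - 7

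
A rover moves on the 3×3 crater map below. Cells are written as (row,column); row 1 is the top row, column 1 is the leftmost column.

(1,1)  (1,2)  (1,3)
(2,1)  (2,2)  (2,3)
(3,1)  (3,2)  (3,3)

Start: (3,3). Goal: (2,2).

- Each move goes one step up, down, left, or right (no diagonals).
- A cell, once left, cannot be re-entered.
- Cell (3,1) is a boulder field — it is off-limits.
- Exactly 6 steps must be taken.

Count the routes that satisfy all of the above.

1

Need simple routes of exactly 6 moves from (3,3) to (2,2) (Manhattan distance 2, so 2 moves are spent on a detour and 2 undoing it).
Enumerating: (3,3) (2,3) (1,3) (1,2) (1,1) (2,1) (2,2).
That gives 1 route.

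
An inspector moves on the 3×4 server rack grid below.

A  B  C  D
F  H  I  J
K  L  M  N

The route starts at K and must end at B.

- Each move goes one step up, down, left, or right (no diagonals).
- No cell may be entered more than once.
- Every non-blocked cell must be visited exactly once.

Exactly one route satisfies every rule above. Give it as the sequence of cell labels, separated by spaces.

K L M N J D C I H F A B

Need to visit all 12 open cells exactly once, starting at K and ending at B.
Cell D has only two open neighbours (J and C), so the path must pass straight through it: one of those is the cell it's entered from and the other is where it exits.
Route from K: right 3 to N, up 2 to D, left 1 to C, down 1 to I, left 2 to F, up 1 to A, right 1 to B — 11 moves in all.
Check: all 12 open cells covered.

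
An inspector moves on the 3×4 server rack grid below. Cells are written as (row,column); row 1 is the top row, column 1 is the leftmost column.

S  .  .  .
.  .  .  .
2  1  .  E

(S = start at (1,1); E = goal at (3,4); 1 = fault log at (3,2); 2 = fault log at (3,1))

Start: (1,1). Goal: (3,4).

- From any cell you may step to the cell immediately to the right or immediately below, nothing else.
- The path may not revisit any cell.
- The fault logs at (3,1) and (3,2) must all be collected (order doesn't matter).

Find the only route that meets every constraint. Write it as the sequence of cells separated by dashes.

(1,1) - (2,1) - (3,1) - (3,2) - (3,3) - (3,4)

Moves only go right or down, so the column and row indices never decrease.
Route from (1,1): down 2 to (3,1), right 3 to (3,4) — 5 moves in all.
Check: all required cells visited.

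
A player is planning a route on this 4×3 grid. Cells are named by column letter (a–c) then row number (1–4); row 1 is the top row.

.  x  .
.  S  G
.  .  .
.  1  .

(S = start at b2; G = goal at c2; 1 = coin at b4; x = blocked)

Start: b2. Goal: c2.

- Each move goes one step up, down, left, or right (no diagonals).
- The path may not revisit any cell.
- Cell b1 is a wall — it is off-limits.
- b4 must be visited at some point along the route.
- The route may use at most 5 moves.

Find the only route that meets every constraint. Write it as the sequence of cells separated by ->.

The 5-move cap with required stops at b4 leaves no slack for detours.
Route from b2: 2× down (reaching b4), right to c4, 2× up (reaching c2) — 5 moves in all.
Check: all required cells visited; 5 ≤ 5 moves.

b2 -> b3 -> b4 -> c4 -> c3 -> c2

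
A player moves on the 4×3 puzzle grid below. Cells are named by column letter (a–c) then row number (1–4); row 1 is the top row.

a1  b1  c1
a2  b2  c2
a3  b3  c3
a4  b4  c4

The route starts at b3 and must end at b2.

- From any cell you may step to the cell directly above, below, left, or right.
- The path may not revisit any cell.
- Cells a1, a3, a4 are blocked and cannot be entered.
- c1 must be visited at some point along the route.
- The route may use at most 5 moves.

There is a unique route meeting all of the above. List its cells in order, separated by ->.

The budget equals the shortest possible length, so every move has to be on a shortest route through the required cells.
Route from b3: right to c3, 2× up (reaching c1), left to b1, down to b2 — 5 moves in all.
Check: all required cells visited; 5 ≤ 5 moves.

b3 -> c3 -> c2 -> c1 -> b1 -> b2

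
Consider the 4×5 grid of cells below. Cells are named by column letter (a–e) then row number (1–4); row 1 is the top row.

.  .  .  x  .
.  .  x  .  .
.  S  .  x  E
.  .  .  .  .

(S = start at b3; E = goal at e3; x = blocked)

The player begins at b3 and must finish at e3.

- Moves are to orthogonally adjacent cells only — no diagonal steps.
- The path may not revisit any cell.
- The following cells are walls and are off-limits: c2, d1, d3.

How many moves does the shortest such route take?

The Manhattan distance from b3 to e3 is |3−3| + |2−5| = 3, so at least 3 moves are needed.
That bound ignores the blocked cells. Measuring each leg by the fewest moves that actually steer around them (b3→e3: 5) raises the lower bound to 5.
A route of 5 moves exists: b3 → b4 → c4 → d4 → e4 → e3.
Since 5 matches that lower bound, it is optimal.

5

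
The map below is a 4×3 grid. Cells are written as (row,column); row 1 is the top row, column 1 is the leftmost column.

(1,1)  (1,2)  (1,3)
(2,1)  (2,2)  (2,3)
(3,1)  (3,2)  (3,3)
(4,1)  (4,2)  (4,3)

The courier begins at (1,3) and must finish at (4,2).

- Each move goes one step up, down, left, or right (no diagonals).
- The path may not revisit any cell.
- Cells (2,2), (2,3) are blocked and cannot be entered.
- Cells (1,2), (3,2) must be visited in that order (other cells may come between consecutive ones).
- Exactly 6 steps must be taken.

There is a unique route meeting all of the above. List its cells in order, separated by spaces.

(1,3) (1,2) (1,1) (2,1) (3,1) (3,2) (4,2)

The waypoints must appear in the order (1,2), (3,2), with no cell reused.
Route from (1,3): left 2 to (1,1), down 2 to (3,1), right 1 to (3,2), down 1 to (4,2) — 6 moves in all.
Check: order respected ((1,2) at step 1, (3,2) at step 5); 6 moves as required.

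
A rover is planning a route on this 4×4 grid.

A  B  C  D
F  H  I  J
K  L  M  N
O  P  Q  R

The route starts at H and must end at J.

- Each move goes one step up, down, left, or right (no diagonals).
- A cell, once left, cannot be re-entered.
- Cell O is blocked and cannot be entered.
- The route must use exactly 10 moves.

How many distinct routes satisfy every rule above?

Need simple routes of exactly 10 moves from H to J (Manhattan distance 2, so 4 moves are spent on a detour and 4 undoing it).
Branch systematically from the start, pruning whenever the remaining move budget drops below the Manhattan distance to J or differs from it in parity. Grouping the completions by first move — via B: 6; via L: 2; via F: 3; via I: 2 — and summing: 6 + 2 + 3 + 2 = 13.
That gives 13 routes.

13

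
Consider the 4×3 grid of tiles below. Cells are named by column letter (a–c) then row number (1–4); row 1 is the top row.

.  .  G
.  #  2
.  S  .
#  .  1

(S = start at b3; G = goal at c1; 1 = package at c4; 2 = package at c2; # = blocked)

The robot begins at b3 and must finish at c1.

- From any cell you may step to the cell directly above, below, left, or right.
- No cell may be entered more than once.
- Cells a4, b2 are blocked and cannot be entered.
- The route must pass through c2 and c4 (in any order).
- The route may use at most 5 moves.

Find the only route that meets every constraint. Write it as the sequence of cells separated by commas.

The budget equals the shortest possible length, so every move has to be on a shortest route through the required cells.
Route from b3: down to b4, right to c4, 3× up (reaching c1) — 5 moves in all.
Check: all required cells visited; 5 ≤ 5 moves.

b3, b4, c4, c3, c2, c1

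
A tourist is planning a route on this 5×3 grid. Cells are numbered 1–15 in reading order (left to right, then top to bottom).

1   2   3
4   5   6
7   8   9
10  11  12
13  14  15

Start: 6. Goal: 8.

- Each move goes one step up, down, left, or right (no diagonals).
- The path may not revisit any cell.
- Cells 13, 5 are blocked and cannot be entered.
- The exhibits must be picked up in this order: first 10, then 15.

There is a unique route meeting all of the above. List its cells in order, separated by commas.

The waypoints must appear in the order 10, 15, with no cell reused.
Route from 6: up 1 to 3, left 2 to 1, down 3 to 10, right 1 to 11, down 1 to 14, right 1 to 15, up 2 to 9, left 1 to 8 — 12 moves in all.
Check: order respected (10 at step 6, 15 at step 9).

6, 3, 2, 1, 4, 7, 10, 11, 14, 15, 12, 9, 8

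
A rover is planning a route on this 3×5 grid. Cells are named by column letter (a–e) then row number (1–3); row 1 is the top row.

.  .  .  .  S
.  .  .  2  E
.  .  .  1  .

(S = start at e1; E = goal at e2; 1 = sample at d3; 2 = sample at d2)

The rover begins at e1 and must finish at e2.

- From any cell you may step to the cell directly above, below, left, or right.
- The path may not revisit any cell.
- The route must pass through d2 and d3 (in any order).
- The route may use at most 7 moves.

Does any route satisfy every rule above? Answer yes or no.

One route that works: e1 → d1 → d2 → d3 → e3 → e2.

yes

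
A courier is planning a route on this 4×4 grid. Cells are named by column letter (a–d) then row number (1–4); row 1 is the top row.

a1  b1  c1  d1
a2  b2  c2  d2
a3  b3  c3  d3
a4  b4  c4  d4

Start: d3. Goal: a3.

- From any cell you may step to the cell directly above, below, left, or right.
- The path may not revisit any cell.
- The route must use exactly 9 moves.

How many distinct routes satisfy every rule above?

29

Need simple routes of exactly 9 moves from d3 to a3 (Manhattan distance 3, so 3 moves are spent on a detour and 3 undoing it).
Branch systematically from the start, pruning whenever the remaining move budget drops below the Manhattan distance to a3 or differs from it in parity. Grouping the completions by first move — via d2: 14; via d4: 8; via c3: 7 — and summing: 14 + 8 + 7 = 29.
That gives 29 routes.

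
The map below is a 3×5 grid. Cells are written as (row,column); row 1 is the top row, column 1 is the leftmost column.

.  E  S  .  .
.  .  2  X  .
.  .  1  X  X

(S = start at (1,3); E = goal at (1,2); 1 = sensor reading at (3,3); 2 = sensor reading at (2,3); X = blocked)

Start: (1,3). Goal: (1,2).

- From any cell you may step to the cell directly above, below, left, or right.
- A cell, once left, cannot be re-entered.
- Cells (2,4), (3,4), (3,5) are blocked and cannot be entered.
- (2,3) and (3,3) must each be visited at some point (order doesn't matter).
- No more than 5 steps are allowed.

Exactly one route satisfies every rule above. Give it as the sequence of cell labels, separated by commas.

Any route must reach (2,3) and (3,3) and still end at (1,2) within 5 moves, so the order of the required stops is forced.
Route from (1,3): down 2 to (3,3), left 1 to (3,2), up 2 to (1,2) — 5 moves in all.
Check: all required cells visited; 5 ≤ 5 moves.

(1,3), (2,3), (3,3), (3,2), (2,2), (1,2)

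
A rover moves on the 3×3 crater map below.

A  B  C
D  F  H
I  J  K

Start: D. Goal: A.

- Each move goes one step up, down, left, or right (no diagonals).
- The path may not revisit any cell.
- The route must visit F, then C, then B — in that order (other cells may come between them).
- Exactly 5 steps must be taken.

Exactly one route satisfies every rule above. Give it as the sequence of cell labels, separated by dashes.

D - F - H - C - B - A

The waypoints must appear in the order F, C, B, with no cell reused.
Route from D: right 2 to H, up 1 to C, left 2 to A — 5 moves in all.
Check: order respected (F at step 1, C at step 3, B at step 4); 5 moves as required.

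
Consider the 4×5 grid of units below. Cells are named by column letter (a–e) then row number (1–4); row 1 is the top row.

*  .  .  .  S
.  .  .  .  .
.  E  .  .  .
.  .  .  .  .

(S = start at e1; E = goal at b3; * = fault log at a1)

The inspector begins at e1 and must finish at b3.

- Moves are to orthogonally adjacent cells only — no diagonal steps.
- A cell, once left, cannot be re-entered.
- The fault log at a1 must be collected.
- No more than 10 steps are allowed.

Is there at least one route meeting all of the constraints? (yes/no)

One route that works: e1 → d1 → c1 → b1 → a1 → a2 → a3 → b3.

yes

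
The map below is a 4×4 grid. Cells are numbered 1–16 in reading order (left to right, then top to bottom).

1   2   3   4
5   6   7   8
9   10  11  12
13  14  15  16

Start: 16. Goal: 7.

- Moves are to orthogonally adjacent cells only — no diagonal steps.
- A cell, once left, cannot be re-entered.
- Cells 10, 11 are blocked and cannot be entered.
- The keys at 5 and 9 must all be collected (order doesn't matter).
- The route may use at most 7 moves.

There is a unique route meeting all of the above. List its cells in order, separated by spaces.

Any route must reach 5 and 9 and still end at 7 within 7 moves, so the order of the required stops is forced.
Route from 16: 3× left (reaching 13), 2× up (reaching 5), 2× right (reaching 7) — 7 moves in all.
Check: all required cells visited; 7 ≤ 7 moves.

16 15 14 13 9 5 6 7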